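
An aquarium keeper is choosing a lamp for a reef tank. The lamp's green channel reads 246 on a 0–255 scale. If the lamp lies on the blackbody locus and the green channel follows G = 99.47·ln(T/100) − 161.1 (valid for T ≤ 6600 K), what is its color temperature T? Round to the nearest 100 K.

ln t = (246 + 161.1) / 99.47 = 4.0927.
t = e^4.0927 = 59.901.
T = 100·t = 5990 K → 6000 K to the nearest 100 K.

6000 K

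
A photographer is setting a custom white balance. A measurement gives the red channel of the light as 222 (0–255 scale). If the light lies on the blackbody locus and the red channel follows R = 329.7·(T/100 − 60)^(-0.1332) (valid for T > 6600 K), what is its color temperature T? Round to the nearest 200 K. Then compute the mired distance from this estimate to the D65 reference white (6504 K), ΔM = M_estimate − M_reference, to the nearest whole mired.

(t − 60)^(-0.1332) = 222/329.7 = 0.67334.
t − 60 = 0.67334^(1/-0.1332) = 0.67334^(-7.508) = 19.478, so t = 79.478.
T = 100·t = 7948 K → 8000 K to the nearest 200 K.
M_estimate = 10⁶/8000 = 125.00; M_reference = 10⁶/6504 = 153.75.
ΔM = 125.00 − 153.75 = -28.75 → -29 mireds.

-29 mireds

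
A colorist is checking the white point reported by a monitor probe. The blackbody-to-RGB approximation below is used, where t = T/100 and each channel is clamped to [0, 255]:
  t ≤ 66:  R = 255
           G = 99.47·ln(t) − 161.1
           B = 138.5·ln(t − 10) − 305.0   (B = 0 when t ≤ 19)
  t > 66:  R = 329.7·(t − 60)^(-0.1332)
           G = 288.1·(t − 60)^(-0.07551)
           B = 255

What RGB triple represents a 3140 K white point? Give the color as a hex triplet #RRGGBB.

#FFB677

t = 3140/100 = 31.4; the t ≤ 66 branch applies.
R = 255 by definition for t ≤ 66.
G = 99.47·ln 31.4 − 161.1 = 99.47·3.4468 − 161.1 = 181.754.
B = 138.5·ln(31.4 − 10) − 305.0 = 138.5·ln 21.4 − 305.0 = 138.5·3.0634 − 305.0 = 119.280.
Rounded: (255, 182, 119).
In hex: #FFB677.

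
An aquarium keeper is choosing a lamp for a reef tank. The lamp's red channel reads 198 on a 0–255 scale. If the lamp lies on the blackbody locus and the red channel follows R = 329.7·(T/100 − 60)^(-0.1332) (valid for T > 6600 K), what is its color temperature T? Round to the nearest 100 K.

(t − 60)^(-0.1332) = 198/329.7 = 0.60055.
t − 60 = 0.60055^(1/-0.1332) = 0.60055^(-7.508) = 45.980, so t = 105.980.
T = 100·t = 10598 K → 10600 K to the nearest 100 K.

10600 K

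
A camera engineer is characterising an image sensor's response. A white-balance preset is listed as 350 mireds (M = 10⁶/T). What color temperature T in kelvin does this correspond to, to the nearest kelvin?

T = 10⁶ / 350 = 2857.14 K → 2857 K.

2857 K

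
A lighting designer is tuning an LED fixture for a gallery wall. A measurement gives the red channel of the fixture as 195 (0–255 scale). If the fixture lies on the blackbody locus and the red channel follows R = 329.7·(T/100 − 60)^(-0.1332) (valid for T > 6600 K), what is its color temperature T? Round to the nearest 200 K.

11200 K

(t − 60)^(-0.1332) = 195/329.7 = 0.59145.
t − 60 = 0.59145^(1/-0.1332) = 0.59145^(-7.508) = 51.564, so t = 111.564.
T = 100·t = 11156 K → 11200 K to the nearest 200 K.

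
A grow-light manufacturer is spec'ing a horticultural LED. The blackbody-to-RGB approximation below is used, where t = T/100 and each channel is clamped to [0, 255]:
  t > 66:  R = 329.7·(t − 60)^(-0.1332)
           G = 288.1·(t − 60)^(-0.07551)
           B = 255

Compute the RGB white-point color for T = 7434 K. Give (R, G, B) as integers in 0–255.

t = 7434/100 = 74.34; the t > 66 branch applies.
R = 329.7·(74.34 − 60)^(-0.1332) = 329.7·14.34^(-0.1332) = 329.7·0.70137 = 231.242.
G = 288.1·(74.34 − 60)^(-0.07551) = 288.1·14.34^(-0.07551) = 288.1·0.81784 = 235.620.
B = 255 by definition for t > 66.
Rounded: (231, 236, 255).

(231, 236, 255)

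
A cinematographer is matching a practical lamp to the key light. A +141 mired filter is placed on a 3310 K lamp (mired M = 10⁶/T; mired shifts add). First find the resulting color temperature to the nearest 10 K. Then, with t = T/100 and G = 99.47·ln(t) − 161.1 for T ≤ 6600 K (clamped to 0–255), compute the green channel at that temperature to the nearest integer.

149

M_in = 10⁶/3310 = 302.11; M_out = 302.11 + (+141) = 443.11.
T_out = 10⁶/443.11 = 2256.8 K → 2260 K; t = 22.6.
G = 99.47·ln 22.6 − 161.1 = 99.47·3.1179 − 161.1 = 149.042.
Rounded: 149.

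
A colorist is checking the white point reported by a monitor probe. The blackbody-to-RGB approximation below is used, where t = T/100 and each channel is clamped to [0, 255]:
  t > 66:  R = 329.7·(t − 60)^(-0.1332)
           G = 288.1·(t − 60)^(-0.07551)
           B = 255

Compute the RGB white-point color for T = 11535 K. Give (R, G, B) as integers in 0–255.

(193, 213, 255)

t = 11535/100 = 115.35; the t > 66 branch applies.
R = 329.7·(115.35 − 60)^(-0.1332) = 329.7·55.35^(-0.1332) = 329.7·0.58589 = 193.168.
G = 288.1·(115.35 − 60)^(-0.07551) = 288.1·55.35^(-0.07551) = 288.1·0.73855 = 212.775.
B = 255 by definition for t > 66.
Rounded: (193, 213, 255).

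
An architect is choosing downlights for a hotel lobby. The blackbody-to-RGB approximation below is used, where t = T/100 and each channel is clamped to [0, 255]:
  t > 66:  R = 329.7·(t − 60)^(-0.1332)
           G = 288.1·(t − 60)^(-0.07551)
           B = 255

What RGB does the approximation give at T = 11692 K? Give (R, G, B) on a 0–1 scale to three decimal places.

t = 11692/100 = 116.92; the t > 66 branch applies.
R = 329.7·(116.92 − 60)^(-0.1332) = 329.7·56.92^(-0.1332) = 329.7·0.58371 = 192.450.
G = 288.1·(116.92 − 60)^(-0.07551) = 288.1·56.92^(-0.07551) = 288.1·0.73699 = 212.326.
B = 255 by definition for t > 66.
Dividing each by 255: (0.7547, 0.8327, 1.0000) → (0.755, 0.833, 1.000).

(0.755, 0.833, 1.000)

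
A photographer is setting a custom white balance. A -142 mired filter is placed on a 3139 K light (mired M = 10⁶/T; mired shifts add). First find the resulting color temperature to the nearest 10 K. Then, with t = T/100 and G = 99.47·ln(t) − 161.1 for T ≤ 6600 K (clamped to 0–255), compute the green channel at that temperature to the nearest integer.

240

M_in = 10⁶/3139 = 318.57; M_out = 318.57 + (-142) = 176.57.
T_out = 10⁶/176.57 = 5663.4 K → 5660 K; t = 56.6.
G = 99.47·ln 56.6 − 161.1 = 99.47·4.0360 − 161.1 = 240.362.
Rounded: 240.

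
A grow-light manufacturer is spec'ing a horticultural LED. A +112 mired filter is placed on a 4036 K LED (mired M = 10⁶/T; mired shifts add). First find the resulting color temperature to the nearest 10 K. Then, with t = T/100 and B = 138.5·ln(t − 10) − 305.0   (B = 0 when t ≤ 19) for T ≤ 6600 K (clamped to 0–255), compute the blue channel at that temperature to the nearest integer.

M_in = 10⁶/4036 = 247.77; M_out = 247.77 + (+112) = 359.77.
T_out = 10⁶/359.77 = 2779.6 K → 2780 K; t = 27.8.
B = 138.5·ln(27.8 − 10) − 305.0 = 138.5·ln 17.8 − 305.0 = 138.5·2.8792 − 305.0 = 93.769.
Rounded: 94.

94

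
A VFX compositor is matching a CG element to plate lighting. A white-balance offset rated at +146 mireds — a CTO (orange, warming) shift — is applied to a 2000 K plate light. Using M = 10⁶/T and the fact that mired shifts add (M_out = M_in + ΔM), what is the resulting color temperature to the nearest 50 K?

M_in = 10⁶/2000 = 500.00 mireds.
M_out = 500.00 + (+146) = 646.00 mireds.
T_out = 10⁶/646.00 = 1548.0 K → 1550 K.

1550 K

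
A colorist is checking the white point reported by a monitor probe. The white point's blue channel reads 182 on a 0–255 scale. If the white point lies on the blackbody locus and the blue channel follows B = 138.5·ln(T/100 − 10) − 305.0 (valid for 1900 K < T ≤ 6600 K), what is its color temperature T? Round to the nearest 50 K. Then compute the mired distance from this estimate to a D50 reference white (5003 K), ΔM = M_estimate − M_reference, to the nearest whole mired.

ln(t − 10) = (182 + 305.0) / 138.5 = 3.5162.
t − 10 = e^3.5162 = 33.658, so t = 43.658.
T = 100·t = 4366 K → 4350 K to the nearest 50 K.
M_estimate = 10⁶/4350 = 229.89; M_reference = 10⁶/5003 = 199.88.
ΔM = 229.89 − 199.88 = 30.00 → +30 mireds.

+30 mireds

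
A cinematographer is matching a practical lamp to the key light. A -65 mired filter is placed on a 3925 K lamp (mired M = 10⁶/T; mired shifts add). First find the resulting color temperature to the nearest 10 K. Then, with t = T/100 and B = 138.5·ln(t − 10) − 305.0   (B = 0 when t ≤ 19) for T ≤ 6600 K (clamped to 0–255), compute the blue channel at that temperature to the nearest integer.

215

M_in = 10⁶/3925 = 254.78; M_out = 254.78 + (-65) = 189.78.
T_out = 10⁶/189.78 = 5269.3 K → 5270 K; t = 52.7.
B = 138.5·ln(52.7 − 10) − 305.0 = 138.5·ln 42.7 − 305.0 = 138.5·3.7542 − 305.0 = 214.957.
Rounded: 215.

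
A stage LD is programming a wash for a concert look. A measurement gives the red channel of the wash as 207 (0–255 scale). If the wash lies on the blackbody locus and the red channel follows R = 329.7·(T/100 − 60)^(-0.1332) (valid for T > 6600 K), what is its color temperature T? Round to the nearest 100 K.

(t − 60)^(-0.1332) = 207/329.7 = 0.62784.
t − 60 = 0.62784^(1/-0.1332) = 0.62784^(-7.508) = 32.933, so t = 92.933.
T = 100·t = 9293 K → 9300 K to the nearest 100 K.

9300 K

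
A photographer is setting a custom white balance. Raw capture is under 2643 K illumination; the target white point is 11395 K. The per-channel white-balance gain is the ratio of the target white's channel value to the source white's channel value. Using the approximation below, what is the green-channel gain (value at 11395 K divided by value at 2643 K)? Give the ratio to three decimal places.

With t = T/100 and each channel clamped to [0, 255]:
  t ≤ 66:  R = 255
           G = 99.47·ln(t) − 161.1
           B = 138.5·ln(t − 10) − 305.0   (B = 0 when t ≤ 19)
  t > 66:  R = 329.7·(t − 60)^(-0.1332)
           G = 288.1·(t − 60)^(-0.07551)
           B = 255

At 2643 K (t = 26.43):
  G = 99.47·ln 26.43 − 161.1 = 99.47·3.2745 − 161.1 = 164.614.
At 11395 K (t = 113.95):
  G = 288.1·(113.95 − 60)^(-0.07551) = 288.1·53.95^(-0.07551) = 288.1·0.73998 = 213.187.
Gain = 213.187 / 164.614 = 1.2951 → 1.295.

1.295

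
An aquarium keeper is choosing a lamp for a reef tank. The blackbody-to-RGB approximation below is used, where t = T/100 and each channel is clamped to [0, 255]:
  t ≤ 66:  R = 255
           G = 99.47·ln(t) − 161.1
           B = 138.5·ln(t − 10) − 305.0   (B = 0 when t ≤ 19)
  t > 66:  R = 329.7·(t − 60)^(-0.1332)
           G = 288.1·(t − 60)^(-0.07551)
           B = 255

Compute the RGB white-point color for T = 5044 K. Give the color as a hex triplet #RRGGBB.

#FFE5CF

t = 5044/100 = 50.44; the t ≤ 66 branch applies.
R = 255 by definition for t ≤ 66.
G = 99.47·ln 50.44 − 161.1 = 99.47·3.9208 − 161.1 = 228.900.
B = 138.5·ln(50.44 − 10) − 305.0 = 138.5·ln 40.44 − 305.0 = 138.5·3.6998 − 305.0 = 207.425.
Rounded: (255, 229, 207).
In hex: #FFE5CF.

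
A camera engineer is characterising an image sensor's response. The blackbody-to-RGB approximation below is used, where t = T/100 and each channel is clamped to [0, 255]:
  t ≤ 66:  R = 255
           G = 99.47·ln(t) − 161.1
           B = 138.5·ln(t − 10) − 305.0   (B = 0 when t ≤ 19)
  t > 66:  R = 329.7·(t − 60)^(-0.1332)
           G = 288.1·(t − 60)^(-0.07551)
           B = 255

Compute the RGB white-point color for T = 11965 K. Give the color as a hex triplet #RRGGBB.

#BFD4FF

t = 11965/100 = 119.65; the t > 66 branch applies.
R = 329.7·(119.65 − 60)^(-0.1332) = 329.7·59.65^(-0.1332) = 329.7·0.58008 = 191.253.
G = 288.1·(119.65 − 60)^(-0.07551) = 288.1·59.65^(-0.07551) = 288.1·0.73438 = 211.576.
B = 255 by definition for t > 66.
Rounded: (191, 212, 255).
In hex: #BFD4FF.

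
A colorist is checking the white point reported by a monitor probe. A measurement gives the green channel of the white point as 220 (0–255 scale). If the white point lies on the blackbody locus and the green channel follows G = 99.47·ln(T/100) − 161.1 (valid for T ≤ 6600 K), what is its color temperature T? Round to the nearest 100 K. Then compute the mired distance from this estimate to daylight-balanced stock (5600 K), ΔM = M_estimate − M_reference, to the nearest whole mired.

ln t = (220 + 161.1) / 99.47 = 3.8313.
t = e^3.8313 = 46.123.
T = 100·t = 4612 K → 4600 K to the nearest 100 K.
M_estimate = 10⁶/4600 = 217.39; M_reference = 10⁶/5600 = 178.57.
ΔM = 217.39 − 178.57 = 38.82 → +39 mireds.

+39 mireds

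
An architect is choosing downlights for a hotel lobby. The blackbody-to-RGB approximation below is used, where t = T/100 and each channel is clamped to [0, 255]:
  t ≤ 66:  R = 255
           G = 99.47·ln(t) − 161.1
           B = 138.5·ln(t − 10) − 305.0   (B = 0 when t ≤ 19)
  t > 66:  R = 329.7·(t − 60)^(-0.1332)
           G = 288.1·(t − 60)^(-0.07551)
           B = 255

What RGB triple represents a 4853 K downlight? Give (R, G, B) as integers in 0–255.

t = 4853/100 = 48.53; the t ≤ 66 branch applies.
R = 255 by definition for t ≤ 66.
G = 99.47·ln 48.53 − 161.1 = 99.47·3.8822 − 161.1 = 225.061.
B = 138.5·ln(48.53 − 10) − 305.0 = 138.5·ln 38.53 − 305.0 = 138.5·3.6514 − 305.0 = 200.724.
Rounded: (255, 225, 201).

(255, 225, 201)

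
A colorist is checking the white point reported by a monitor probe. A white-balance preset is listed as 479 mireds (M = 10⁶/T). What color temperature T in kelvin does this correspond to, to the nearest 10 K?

T = 10⁶ / 479 = 2087.68 K → 2090 K.

2090 K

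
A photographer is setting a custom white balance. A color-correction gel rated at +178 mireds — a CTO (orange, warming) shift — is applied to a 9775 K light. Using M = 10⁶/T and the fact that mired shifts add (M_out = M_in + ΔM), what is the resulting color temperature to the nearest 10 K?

M_in = 10⁶/9775 = 102.30 mireds.
M_out = 102.30 + (+178) = 280.30 mireds.
T_out = 10⁶/280.30 = 3567.6 K → 3570 K.

3570 K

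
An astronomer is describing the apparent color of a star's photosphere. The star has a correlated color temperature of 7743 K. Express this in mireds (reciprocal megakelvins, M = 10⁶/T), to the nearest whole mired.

M = 10⁶ / 7743 = 129.149 → 129 mireds.

129 mireds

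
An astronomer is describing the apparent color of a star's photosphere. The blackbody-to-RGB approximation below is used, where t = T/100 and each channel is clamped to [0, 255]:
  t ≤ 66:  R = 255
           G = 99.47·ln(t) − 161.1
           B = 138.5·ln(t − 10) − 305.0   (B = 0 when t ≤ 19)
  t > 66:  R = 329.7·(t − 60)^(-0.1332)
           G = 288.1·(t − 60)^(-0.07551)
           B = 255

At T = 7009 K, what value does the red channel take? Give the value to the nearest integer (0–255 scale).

242

t = 7009/100 = 70.09; the t > 66 branch applies.
R = 329.7·(70.09 − 60)^(-0.1332) = 329.7·10.09^(-0.1332) = 329.7·0.73499 = 242.326.
Rounded: 242.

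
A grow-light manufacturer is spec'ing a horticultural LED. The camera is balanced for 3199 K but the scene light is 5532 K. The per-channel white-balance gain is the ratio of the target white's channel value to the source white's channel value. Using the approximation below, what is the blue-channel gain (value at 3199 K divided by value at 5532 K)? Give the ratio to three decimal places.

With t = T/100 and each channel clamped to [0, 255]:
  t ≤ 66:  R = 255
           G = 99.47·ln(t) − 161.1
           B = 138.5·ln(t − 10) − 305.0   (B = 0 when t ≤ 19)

At 5532 K (t = 55.32):
  B = 138.5·ln(55.32 − 10) − 305.0 = 138.5·ln 45.32 − 305.0 = 138.5·3.8137 − 305.0 = 223.204.
At 3199 K (t = 31.99):
  B = 138.5·ln(31.99 − 10) − 305.0 = 138.5·ln 21.99 − 305.0 = 138.5·3.0906 − 305.0 = 123.046.
Gain = 123.046 / 223.204 = 0.5513 → 0.551.

0.551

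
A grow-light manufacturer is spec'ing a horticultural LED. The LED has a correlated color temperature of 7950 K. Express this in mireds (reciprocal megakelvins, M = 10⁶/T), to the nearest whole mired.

126 mireds

M = 10⁶ / 7950 = 125.786 → 126 mireds.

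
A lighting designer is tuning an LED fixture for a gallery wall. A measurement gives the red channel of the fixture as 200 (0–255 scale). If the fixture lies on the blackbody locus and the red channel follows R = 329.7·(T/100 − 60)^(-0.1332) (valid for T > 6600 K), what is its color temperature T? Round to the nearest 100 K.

(t − 60)^(-0.1332) = 200/329.7 = 0.60661.
t − 60 = 0.60661^(1/-0.1332) = 0.60661^(-7.508) = 42.638, so t = 102.638.
T = 100·t = 10264 K → 10300 K to the nearest 100 K.

10300 K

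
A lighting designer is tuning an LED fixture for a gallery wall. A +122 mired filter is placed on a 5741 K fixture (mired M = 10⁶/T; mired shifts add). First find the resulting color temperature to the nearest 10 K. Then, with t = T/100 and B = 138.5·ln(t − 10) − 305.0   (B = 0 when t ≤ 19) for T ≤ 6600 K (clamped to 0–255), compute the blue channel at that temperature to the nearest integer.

M_in = 10⁶/5741 = 174.19; M_out = 174.19 + (+122) = 296.19.
T_out = 10⁶/296.19 = 3376.3 K → 3380 K; t = 33.8.
B = 138.5·ln(33.8 − 10) − 305.0 = 138.5·ln 23.8 − 305.0 = 138.5·3.1697 − 305.0 = 134.001.
Rounded: 134.

134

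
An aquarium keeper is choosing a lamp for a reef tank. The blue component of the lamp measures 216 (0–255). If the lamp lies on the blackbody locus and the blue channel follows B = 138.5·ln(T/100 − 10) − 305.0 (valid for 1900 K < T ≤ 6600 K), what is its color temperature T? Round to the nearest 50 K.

ln(t − 10) = (216 + 305.0) / 138.5 = 3.7617.
t − 10 = e^3.7617 = 43.023, so t = 53.023.
T = 100·t = 5302 K → 5300 K to the nearest 50 K.

5300 K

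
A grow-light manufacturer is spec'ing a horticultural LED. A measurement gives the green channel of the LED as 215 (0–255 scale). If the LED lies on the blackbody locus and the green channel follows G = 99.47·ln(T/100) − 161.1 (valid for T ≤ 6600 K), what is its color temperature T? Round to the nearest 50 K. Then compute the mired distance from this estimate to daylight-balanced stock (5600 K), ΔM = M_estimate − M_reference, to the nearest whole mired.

+49 mireds

ln t = (215 + 161.1) / 99.47 = 3.7810.
t = e^3.7810 = 43.862.
T = 100·t = 4386 K → 4400 K to the nearest 50 K.
M_estimate = 10⁶/4400 = 227.27; M_reference = 10⁶/5600 = 178.57.
ΔM = 227.27 − 178.57 = 48.70 → +49 mireds.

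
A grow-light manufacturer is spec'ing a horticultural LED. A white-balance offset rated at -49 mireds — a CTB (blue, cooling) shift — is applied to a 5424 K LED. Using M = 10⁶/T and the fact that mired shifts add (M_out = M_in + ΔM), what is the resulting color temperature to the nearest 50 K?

7400 K

M_in = 10⁶/5424 = 184.37 mireds.
M_out = 184.37 + (-49) = 135.37 mireds.
T_out = 10⁶/135.37 = 7387.4 K → 7400 K.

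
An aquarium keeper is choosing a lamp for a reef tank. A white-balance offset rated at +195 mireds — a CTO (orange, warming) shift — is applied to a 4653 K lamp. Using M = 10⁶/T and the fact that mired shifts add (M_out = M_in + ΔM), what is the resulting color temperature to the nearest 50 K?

2450 K

M_in = 10⁶/4653 = 214.92 mireds.
M_out = 214.92 + (+195) = 409.92 mireds.
T_out = 10⁶/409.92 = 2439.5 K → 2450 K.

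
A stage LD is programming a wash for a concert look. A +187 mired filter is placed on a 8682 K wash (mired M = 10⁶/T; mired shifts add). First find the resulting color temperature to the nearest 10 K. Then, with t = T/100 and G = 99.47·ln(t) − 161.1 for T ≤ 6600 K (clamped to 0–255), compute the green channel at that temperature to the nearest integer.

M_in = 10⁶/8682 = 115.18; M_out = 115.18 + (+187) = 302.18.
T_out = 10⁶/302.18 = 3309.3 K → 3310 K; t = 33.1.
G = 99.47·ln 33.1 − 161.1 = 99.47·3.4995 − 161.1 = 186.999.
Rounded: 187.

187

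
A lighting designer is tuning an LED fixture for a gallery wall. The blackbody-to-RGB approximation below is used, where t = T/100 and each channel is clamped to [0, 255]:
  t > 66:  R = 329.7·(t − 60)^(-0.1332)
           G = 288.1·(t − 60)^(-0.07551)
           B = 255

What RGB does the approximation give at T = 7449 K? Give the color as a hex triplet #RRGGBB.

t = 7449/100 = 74.49; the t > 66 branch applies.
R = 329.7·(74.49 − 60)^(-0.1332) = 329.7·14.49^(-0.1332) = 329.7·0.70040 = 230.922.
G = 288.1·(74.49 − 60)^(-0.07551) = 288.1·14.49^(-0.07551) = 288.1·0.81720 = 235.435.
B = 255 by definition for t > 66.
Rounded: (231, 235, 255).
In hex: #E7EBFF.

#E7EBFF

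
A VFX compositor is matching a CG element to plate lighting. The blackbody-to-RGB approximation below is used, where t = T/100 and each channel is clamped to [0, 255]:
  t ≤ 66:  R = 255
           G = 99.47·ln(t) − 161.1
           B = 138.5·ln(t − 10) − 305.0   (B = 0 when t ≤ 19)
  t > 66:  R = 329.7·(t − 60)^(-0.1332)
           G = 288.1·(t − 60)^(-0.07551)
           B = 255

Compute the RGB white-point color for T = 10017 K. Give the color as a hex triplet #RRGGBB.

#CADAFF

t = 10017/100 = 100.17; the t > 66 branch applies.
R = 329.7·(100.17 − 60)^(-0.1332) = 329.7·40.17^(-0.1332) = 329.7·0.61145 = 201.595.
G = 288.1·(100.17 − 60)^(-0.07551) = 288.1·40.17^(-0.07551) = 288.1·0.75664 = 217.988.
B = 255 by definition for t > 66.
Rounded: (202, 218, 255).
In hex: #CADAFF.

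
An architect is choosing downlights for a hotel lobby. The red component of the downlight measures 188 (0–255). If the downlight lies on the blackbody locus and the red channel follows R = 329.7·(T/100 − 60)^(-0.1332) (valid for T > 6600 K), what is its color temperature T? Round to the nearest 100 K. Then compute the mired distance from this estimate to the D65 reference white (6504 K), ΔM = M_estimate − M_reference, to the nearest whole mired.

(t − 60)^(-0.1332) = 188/329.7 = 0.57022.
t − 60 = 0.57022^(1/-0.1332) = 0.57022^(-7.508) = 67.848, so t = 127.848.
T = 100·t = 12785 K → 12800 K to the nearest 100 K.
M_estimate = 10⁶/12800 = 78.12; M_reference = 10⁶/6504 = 153.75.
ΔM = 78.12 − 153.75 = -75.63 → -76 mireds.

-76 mireds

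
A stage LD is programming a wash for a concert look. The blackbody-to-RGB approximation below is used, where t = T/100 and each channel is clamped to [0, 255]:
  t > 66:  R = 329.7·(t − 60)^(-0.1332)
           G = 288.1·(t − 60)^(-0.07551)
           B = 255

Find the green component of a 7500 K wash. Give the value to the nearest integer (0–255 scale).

235

t = 7500/100 = 75; the t > 66 branch applies.
G = 288.1·(75 − 60)^(-0.07551) = 288.1·15^(-0.07551) = 288.1·0.81507 = 234.821.
Rounded: 235.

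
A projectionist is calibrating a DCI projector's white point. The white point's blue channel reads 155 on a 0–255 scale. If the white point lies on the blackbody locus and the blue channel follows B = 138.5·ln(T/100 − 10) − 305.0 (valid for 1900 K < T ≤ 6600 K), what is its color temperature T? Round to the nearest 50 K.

3750 K

ln(t − 10) = (155 + 305.0) / 138.5 = 3.3213.
t − 10 = e^3.3213 = 27.696, so t = 37.696.
T = 100·t = 3770 K → 3750 K to the nearest 50 K.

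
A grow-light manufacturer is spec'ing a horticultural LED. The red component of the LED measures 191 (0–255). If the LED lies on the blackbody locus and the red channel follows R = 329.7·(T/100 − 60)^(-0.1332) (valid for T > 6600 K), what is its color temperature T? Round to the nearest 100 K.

12000 K

(t − 60)^(-0.1332) = 191/329.7 = 0.57931.
t − 60 = 0.57931^(1/-0.1332) = 0.57931^(-7.508) = 60.245, so t = 120.245.
T = 100·t = 12025 K → 12000 K to the nearest 100 K.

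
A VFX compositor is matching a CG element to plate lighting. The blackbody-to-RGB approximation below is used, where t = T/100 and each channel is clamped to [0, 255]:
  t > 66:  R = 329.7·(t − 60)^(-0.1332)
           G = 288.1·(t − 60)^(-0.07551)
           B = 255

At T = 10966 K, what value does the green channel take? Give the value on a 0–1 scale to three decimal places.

0.841

t = 10966/100 = 109.66; the t > 66 branch applies.
G = 288.1·(109.66 − 60)^(-0.07551) = 288.1·49.66^(-0.07551) = 288.1·0.74462 = 214.525.
On a 0–1 scale: 214.525/255 = 0.8413 → 0.841.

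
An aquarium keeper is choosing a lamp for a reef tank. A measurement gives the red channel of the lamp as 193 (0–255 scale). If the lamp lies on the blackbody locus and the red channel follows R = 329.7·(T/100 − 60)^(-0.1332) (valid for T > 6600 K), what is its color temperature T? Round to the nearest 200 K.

11600 K

(t − 60)^(-0.1332) = 193/329.7 = 0.58538.
t − 60 = 0.58538^(1/-0.1332) = 0.58538^(-7.508) = 55.713, so t = 115.713.
T = 100·t = 11571 K → 11600 K to the nearest 200 K.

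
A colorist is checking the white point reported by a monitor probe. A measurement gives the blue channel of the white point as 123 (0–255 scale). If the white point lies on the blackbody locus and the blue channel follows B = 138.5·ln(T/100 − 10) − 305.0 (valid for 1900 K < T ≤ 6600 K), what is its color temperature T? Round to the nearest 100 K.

ln(t − 10) = (123 + 305.0) / 138.5 = 3.0903.
t − 10 = e^3.0903 = 21.983, so t = 31.983.
T = 100·t = 3198 K → 3200 K to the nearest 100 K.

3200 K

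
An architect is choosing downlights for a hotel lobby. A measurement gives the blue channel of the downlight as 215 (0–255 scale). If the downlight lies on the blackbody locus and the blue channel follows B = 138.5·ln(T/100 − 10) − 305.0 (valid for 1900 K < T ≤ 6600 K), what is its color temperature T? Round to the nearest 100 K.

5300 K

ln(t − 10) = (215 + 305.0) / 138.5 = 3.7545.
t − 10 = e^3.7545 = 42.713, so t = 52.713.
T = 100·t = 5271 K → 5300 K to the nearest 100 K.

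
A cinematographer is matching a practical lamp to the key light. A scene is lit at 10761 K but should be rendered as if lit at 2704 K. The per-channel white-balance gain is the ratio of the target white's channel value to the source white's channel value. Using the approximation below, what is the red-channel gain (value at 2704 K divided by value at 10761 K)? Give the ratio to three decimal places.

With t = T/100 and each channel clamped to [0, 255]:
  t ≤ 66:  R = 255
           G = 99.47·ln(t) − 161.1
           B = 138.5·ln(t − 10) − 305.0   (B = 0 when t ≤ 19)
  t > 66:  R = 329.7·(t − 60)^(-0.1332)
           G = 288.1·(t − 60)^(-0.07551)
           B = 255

At 10761 K (t = 107.61):
  R = 329.7·(107.61 − 60)^(-0.1332) = 329.7·47.61^(-0.1332) = 329.7·0.59777 = 197.083.
At 2704 K (t = 27.04):
  R = 255 by definition for t ≤ 66.
Gain = 255.000 / 197.083 = 1.2939 → 1.294.

1.294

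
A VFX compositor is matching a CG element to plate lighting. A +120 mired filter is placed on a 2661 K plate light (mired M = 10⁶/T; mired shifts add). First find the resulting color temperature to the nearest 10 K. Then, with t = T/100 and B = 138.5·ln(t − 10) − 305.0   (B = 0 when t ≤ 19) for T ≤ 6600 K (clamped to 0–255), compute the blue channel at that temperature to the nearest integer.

M_in = 10⁶/2661 = 375.80; M_out = 375.80 + (+120) = 495.80.
T_out = 10⁶/495.80 = 2016.9 K → 2020 K; t = 20.2.
B = 138.5·ln(20.2 − 10) − 305.0 = 138.5·ln 10.2 − 305.0 = 138.5·2.3224 − 305.0 = 16.651.
Rounded: 17.

17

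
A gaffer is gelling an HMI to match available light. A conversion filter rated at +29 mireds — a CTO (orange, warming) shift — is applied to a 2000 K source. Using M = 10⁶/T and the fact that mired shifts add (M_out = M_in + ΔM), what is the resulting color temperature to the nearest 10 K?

1890 K

M_in = 10⁶/2000 = 500.00 mireds.
M_out = 500.00 + (+29) = 529.00 mireds.
T_out = 10⁶/529.00 = 1890.4 K → 1890 K.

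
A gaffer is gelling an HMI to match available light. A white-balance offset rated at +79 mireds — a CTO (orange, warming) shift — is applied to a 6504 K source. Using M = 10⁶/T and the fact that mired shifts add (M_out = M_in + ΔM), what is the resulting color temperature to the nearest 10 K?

4300 K

M_in = 10⁶/6504 = 153.75 mireds.
M_out = 153.75 + (+79) = 232.75 mireds.
T_out = 10⁶/232.75 = 4296.4 K → 4300 K.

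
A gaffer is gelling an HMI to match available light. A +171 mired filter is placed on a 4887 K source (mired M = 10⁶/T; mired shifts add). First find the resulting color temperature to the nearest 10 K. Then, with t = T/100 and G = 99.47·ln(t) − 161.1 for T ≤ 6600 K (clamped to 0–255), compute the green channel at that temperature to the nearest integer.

165

M_in = 10⁶/4887 = 204.62; M_out = 204.62 + (+171) = 375.62.
T_out = 10⁶/375.62 = 2662.2 K → 2660 K; t = 26.6.
G = 99.47·ln 26.6 − 161.1 = 99.47·3.2809 − 161.1 = 165.252.
Rounded: 165.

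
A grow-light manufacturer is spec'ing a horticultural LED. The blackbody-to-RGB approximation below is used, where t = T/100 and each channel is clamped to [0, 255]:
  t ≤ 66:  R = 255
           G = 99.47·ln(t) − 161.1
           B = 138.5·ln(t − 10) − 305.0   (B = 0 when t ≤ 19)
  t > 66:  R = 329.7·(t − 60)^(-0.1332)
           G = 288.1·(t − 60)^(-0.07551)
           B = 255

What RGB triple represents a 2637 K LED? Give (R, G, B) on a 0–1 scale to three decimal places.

t = 2637/100 = 26.37; the t ≤ 66 branch applies.
R = 255 by definition for t ≤ 66.
G = 99.47·ln 26.37 − 161.1 = 99.47·3.2722 − 161.1 = 164.388.
B = 138.5·ln(26.37 − 10) − 305.0 = 138.5·ln 16.37 − 305.0 = 138.5·2.7955 − 305.0 = 82.170.
Dividing each by 255: (1.0000, 0.6447, 0.3222) → (1.000, 0.645, 0.322).

(1.000, 0.645, 0.322)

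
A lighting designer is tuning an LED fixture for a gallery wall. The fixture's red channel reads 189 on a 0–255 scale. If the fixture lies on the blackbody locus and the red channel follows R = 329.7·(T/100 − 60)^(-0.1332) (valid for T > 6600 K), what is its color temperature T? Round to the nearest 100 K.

(t − 60)^(-0.1332) = 189/329.7 = 0.57325.
t − 60 = 0.57325^(1/-0.1332) = 0.57325^(-7.508) = 65.199, so t = 125.199.
T = 100·t = 12520 K → 12500 K to the nearest 100 K.

12500 K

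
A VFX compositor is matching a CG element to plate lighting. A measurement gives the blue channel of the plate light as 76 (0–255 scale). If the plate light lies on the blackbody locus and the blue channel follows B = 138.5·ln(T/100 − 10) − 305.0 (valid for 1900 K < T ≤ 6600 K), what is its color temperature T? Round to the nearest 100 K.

2600 K

ln(t − 10) = (76 + 305.0) / 138.5 = 2.7509.
t − 10 = e^2.7509 = 15.657, so t = 25.657.
T = 100·t = 2566 K → 2600 K to the nearest 100 K.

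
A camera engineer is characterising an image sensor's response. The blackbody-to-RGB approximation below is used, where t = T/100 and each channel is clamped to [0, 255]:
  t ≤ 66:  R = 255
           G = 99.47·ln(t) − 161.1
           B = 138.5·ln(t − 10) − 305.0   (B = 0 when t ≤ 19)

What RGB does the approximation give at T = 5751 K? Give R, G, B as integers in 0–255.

t = 5751/100 = 57.51; the t ≤ 66 branch applies.
R = 255 by definition for t ≤ 66.
G = 99.47·ln 57.51 − 161.1 = 99.47·4.0520 − 161.1 = 241.948.
B = 138.5·ln(57.51 − 10) − 305.0 = 138.5·ln 47.51 − 305.0 = 138.5·3.8609 − 305.0 = 229.740.
Rounded: (255, 242, 230).

R=255, G=242, B=230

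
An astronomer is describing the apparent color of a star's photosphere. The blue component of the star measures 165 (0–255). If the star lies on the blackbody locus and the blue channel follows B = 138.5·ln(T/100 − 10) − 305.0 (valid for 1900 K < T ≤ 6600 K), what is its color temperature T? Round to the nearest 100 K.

4000 K

ln(t − 10) = (165 + 305.0) / 138.5 = 3.3935.
t − 10 = e^3.3935 = 29.770, so t = 39.770.
T = 100·t = 3977 K → 4000 K to the nearest 100 K.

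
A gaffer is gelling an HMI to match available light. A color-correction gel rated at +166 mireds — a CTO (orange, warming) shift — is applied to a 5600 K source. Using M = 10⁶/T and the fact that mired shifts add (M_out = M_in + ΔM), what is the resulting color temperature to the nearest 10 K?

M_in = 10⁶/5600 = 178.57 mireds.
M_out = 178.57 + (+166) = 344.57 mireds.
T_out = 10⁶/344.57 = 2902.2 K → 2900 K.

2900 K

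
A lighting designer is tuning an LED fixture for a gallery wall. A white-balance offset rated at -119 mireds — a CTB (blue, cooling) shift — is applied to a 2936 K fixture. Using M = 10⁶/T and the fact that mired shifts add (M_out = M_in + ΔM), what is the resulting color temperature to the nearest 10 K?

M_in = 10⁶/2936 = 340.60 mireds.
M_out = 340.60 + (-119) = 221.60 mireds.
T_out = 10⁶/221.60 = 4512.6 K → 4510 K.

4510 K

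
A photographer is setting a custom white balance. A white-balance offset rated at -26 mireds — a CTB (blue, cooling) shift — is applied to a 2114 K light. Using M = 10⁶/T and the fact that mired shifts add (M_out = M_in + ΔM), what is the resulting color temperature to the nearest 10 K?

2240 K

M_in = 10⁶/2114 = 473.04 mireds.
M_out = 473.04 + (-26) = 447.04 mireds.
T_out = 10⁶/447.04 = 2237.0 K → 2240 K.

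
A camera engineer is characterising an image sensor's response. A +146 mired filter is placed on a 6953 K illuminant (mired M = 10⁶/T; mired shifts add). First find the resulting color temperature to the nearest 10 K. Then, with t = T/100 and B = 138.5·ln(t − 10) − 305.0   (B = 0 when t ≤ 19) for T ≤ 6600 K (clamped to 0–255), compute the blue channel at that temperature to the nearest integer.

138

M_in = 10⁶/6953 = 143.82; M_out = 143.82 + (+146) = 289.82.
T_out = 10⁶/289.82 = 3450.4 K → 3450 K; t = 34.5.
B = 138.5·ln(34.5 − 10) − 305.0 = 138.5·ln 24.5 − 305.0 = 138.5·3.1987 − 305.0 = 138.016.
Rounded: 138.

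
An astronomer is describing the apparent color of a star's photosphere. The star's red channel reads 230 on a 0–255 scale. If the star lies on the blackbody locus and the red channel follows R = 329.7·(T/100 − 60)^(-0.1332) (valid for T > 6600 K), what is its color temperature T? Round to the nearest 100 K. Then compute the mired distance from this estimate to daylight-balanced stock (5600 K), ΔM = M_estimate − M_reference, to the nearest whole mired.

-45 mireds

(t − 60)^(-0.1332) = 230/329.7 = 0.69760.
t − 60 = 0.69760^(1/-0.1332) = 0.69760^(-7.508) = 14.932, so t = 74.932.
T = 100·t = 7493 K → 7500 K to the nearest 100 K.
M_estimate = 10⁶/7500 = 133.33; M_reference = 10⁶/5600 = 178.57.
ΔM = 133.33 − 178.57 = -45.24 → -45 mireds.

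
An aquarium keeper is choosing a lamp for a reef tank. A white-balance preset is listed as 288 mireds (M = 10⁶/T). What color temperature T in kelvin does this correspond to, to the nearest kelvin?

3472 K

T = 10⁶ / 288 = 3472.22 K → 3472 K.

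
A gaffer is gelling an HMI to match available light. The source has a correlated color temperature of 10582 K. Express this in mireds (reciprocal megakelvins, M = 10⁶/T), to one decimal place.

94.5 mireds

M = 10⁶ / 10582 = 94.500 → 94.5 mireds.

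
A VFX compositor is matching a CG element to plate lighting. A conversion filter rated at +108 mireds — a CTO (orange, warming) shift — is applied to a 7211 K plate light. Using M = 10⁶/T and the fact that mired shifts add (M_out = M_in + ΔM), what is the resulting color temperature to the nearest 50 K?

M_in = 10⁶/7211 = 138.68 mireds.
M_out = 138.68 + (+108) = 246.68 mireds.
T_out = 10⁶/246.68 = 4053.9 K → 4050 K.

4050 K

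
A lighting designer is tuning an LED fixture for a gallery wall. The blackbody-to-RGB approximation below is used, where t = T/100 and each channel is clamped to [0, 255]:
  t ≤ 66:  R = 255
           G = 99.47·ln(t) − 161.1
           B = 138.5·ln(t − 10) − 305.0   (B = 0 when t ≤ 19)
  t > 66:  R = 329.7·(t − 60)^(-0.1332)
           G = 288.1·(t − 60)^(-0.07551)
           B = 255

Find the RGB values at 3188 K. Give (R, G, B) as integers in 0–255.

t = 3188/100 = 31.88; the t ≤ 66 branch applies.
R = 255 by definition for t ≤ 66.
G = 99.47·ln 31.88 − 161.1 = 99.47·3.4620 − 161.1 = 183.263.
B = 138.5·ln(31.88 − 10) − 305.0 = 138.5·ln 21.88 − 305.0 = 138.5·3.0856 − 305.0 = 122.352.
Rounded: (255, 183, 122).

(255, 183, 122)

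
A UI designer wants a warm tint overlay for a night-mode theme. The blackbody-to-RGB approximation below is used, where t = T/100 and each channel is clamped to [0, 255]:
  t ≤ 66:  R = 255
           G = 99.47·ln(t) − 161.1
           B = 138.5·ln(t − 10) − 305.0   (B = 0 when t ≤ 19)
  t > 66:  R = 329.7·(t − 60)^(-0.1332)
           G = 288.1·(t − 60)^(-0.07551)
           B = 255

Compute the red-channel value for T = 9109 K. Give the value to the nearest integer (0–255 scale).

209

t = 9109/100 = 91.09; the t > 66 branch applies.
R = 329.7·(91.09 − 60)^(-0.1332) = 329.7·31.09^(-0.1332) = 329.7·0.63268 = 208.594.
Rounded: 209.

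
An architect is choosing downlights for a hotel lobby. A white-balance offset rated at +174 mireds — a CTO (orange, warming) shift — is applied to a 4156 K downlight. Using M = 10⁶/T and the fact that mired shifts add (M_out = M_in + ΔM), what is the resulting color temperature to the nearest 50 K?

2400 K

M_in = 10⁶/4156 = 240.62 mireds.
M_out = 240.62 + (+174) = 414.62 mireds.
T_out = 10⁶/414.62 = 2411.9 K → 2400 K.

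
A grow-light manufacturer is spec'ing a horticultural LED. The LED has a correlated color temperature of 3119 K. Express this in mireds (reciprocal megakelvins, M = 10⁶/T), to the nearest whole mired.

M = 10⁶ / 3119 = 320.616 → 321 mireds.

321 mireds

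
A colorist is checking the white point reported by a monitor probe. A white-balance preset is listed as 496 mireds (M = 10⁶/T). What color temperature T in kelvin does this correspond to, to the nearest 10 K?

T = 10⁶ / 496 = 2016.13 K → 2020 K.

2020 K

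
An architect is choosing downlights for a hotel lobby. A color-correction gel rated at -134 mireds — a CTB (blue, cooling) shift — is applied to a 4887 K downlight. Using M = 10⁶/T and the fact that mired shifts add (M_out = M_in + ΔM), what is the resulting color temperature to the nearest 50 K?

M_in = 10⁶/4887 = 204.62 mireds.
M_out = 204.62 + (-134) = 70.62 mireds.
T_out = 10⁶/70.62 = 14159.4 K → 14150 K.

14150 K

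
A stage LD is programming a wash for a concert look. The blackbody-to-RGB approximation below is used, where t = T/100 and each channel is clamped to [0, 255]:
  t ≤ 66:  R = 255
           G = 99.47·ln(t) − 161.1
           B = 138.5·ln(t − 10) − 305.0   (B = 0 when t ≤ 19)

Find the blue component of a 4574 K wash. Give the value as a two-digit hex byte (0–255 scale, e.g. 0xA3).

t = 4574/100 = 45.74; the t ≤ 66 branch applies.
B = 138.5·ln(45.74 − 10) − 305.0 = 138.5·ln 35.74 − 305.0 = 138.5·3.5763 − 305.0 = 190.313.
Rounded: 190; in hex, 0xBE.

0xBE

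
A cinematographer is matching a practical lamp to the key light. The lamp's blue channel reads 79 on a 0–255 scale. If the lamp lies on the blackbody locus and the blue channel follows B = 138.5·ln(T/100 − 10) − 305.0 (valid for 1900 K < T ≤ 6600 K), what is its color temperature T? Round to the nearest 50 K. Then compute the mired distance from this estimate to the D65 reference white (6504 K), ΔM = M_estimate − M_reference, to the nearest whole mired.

+231 mireds

ln(t − 10) = (79 + 305.0) / 138.5 = 2.7726.
t − 10 = e^2.7726 = 16.000, so t = 26.000.
T = 100·t = 2600 K → 2600 K to the nearest 50 K.
M_estimate = 10⁶/2600 = 384.62; M_reference = 10⁶/6504 = 153.75.
ΔM = 384.62 − 153.75 = 230.86 → +231 mireds.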